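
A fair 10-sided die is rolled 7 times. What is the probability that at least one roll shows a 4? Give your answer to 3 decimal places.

0.522

P(no roll shows a 4) = (9/10)^7 ≈ 0.478.
P(at least one) = 1 − 0.478 = 0.522.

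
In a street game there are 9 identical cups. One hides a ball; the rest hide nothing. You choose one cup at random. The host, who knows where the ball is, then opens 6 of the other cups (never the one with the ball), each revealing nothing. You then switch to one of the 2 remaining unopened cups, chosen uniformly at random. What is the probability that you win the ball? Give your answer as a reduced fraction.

4/9

Your original cup holds the ball with probability 1/9, so the other 8 collectively hold it with probability 8/9.
The host can always find 6 empty cups to open, so the reveals don't change that 8/9; it is now spread over the 2 remaining unopened cups.
P(win by switching) = (8/9) · (1/2) = 4/9.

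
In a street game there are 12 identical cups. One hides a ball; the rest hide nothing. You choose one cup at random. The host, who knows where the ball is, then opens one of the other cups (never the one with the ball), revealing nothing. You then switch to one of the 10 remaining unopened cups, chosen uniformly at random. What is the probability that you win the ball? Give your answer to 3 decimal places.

Your original cup holds the ball with probability 1/12, so the other 11 collectively hold it with probability 11/12.
The host can always find an empty cup to open, so this doesn't change that 11/12; it is now spread over the 10 remaining unopened cups.
P(win by switching) = (11/12) · (1/10) = 11/120 ≈ 0.092.

0.092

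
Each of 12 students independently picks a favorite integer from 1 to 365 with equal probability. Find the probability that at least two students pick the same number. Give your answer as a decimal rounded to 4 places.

0.1670

It's easier to compute the probability that all 12 are distinct.
P(all distinct) = 365/365 · 364/365 · ··· · 354/365 ≈ 0.8330.
So the probability of at least one match is 1 − 0.8330 = 0.1670.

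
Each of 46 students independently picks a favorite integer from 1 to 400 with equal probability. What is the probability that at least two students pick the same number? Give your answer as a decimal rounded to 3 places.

It's easier to compute the probability that all 46 are distinct.
P(all distinct) = 400/400 · 399/400 · ··· · 355/400 ≈ 0.068.
So the probability of at least one match is 1 − 0.068 = 0.932.

0.932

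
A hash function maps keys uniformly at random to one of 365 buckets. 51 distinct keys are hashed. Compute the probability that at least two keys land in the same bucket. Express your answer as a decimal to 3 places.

0.974

It's easier to compute the probability that all 51 are distinct.
P(all distinct) = 365/365 · 364/365 · ··· · 315/365 ≈ 0.026.
So the probability of at least one match is 1 − 0.026 = 0.974.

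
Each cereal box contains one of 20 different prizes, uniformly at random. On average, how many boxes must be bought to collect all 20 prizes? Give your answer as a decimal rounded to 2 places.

After i distinct types are collected, each trial gives a new one with probability (20−i)/20, so the expected wait for the next new type is 20/(20−i).
E = 20/20 + 20/19 + 20/18 + 20/17 + 20/16 + 20/15 + 20/14 + 20/13 + 20/12 + 20/11 + 20/10 + 20/9 + 20/8 + 20/7 + 20/6 + 20/5 + 20/4 + 20/3 + 20/2 + 20/1 = 279175675/3879876 ≈ 71.95.

71.95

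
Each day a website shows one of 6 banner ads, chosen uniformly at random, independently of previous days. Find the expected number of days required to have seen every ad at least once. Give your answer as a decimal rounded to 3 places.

After i distinct types are collected, each trial gives a new one with probability (6−i)/6, so the expected wait for the next new type is 6/(6−i).
E = 6/6 + 6/5 + 6/4 + 6/3 + 6/2 + 6/1 = 147/10 ≈ 14.700.

14.700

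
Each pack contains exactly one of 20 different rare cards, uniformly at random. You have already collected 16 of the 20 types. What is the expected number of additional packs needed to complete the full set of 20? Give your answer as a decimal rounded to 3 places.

41.667

Starting from 16 distinct types, each trial gives a new one with probability (20−i)/20 when i types are held, so the wait for the next new type is 20/(20−i).
E = 20/4 + 20/3 + 20/2 + 20/1 = 125/3 ≈ 41.667.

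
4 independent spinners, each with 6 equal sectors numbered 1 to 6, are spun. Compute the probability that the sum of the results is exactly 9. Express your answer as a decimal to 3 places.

There are 6^4 = 1296 equally likely outcomes.
The number of ordered 4-tuples from {1,…,6} summing to 9 is 56.
P(sum = 9) = 56/1296 = 7/162 ≈ 0.043.

0.043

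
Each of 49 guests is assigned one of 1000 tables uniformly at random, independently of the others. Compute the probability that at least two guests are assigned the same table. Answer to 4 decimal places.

0.6974

It's easier to compute the probability that all 49 are distinct.
P(all distinct) = 1000/1000 · 999/1000 · ··· · 952/1000 ≈ 0.3026.
So the probability of at least one match is 1 − 0.3026 = 0.6974.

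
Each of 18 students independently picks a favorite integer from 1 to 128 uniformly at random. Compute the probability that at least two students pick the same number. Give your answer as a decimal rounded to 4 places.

0.7146

It's easier to compute the probability that all 18 are distinct.
P(all distinct) = 128/128 · 127/128 · ··· · 111/128 ≈ 0.2854.
So the probability of at least one match is 1 − 0.2854 = 0.7146.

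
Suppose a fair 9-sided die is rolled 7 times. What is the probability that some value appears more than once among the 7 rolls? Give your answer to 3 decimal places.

0.962

P(all 7 different) = 9/9 · 8/9 · ··· · 3/9 ≈ 0.038.
P(at least two equal) = 1 − 0.038 = 0.962.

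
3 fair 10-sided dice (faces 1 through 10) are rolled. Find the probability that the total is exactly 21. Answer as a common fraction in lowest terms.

There are 10^3 = 1000 equally likely outcomes.
The number of ordered 3-tuples from {1,…,10} summing to 21 is 55.
P(sum = 21) = 55/1000 = 11/200.

11/200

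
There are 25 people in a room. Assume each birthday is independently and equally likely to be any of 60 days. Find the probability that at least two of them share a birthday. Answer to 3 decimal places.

0.997

It's easier to compute the probability that all 25 are distinct.
P(all distinct) = 60/60 · 59/60 · ··· · 36/60 ≈ 0.003.
So the probability of at least one match is 1 − 0.003 = 0.997.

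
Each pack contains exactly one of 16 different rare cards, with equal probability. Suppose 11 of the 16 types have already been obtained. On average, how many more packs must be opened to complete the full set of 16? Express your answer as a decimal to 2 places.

Starting from 11 distinct types, each trial gives a new one with probability (16−i)/16 when i types are held, so the wait for the next new type is 16/(16−i).
E = 16/5 + 16/4 + 16/3 + 16/2 + 16/1 = 548/15 ≈ 36.53.

36.53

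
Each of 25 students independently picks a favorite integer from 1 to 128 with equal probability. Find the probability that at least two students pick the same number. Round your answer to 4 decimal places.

0.9187

It's easier to compute the probability that all 25 are distinct.
P(all distinct) = 128/128 · 127/128 · ··· · 104/128 ≈ 0.0813.
So the probability of at least one match is 1 − 0.0813 = 0.9187.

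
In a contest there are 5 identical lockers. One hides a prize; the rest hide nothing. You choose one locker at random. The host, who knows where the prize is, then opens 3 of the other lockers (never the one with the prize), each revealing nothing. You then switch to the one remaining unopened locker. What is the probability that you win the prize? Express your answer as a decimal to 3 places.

Your original locker holds the prize with probability 1/5, so the other 4 collectively hold it with probability 4/5.
The host can always find 3 empty lockers to open, so the reveals don't change that 4/5; it is now spread over the 1 remaining unopened locker.
P(win by switching) = (4/5) · (1/1) = 4/5 ≈ 0.800.

0.800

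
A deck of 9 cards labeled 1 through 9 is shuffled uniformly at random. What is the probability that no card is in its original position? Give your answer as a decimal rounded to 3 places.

This is the derangement probability: permutations of 9 with no fixed point.
D(9) = 9! · (1 − 1/1! + 1/2! − ··· + (−1)^9/9!) = 133496.
P = 133496/362880 = 16687/45360 ≈ 0.368.

0.368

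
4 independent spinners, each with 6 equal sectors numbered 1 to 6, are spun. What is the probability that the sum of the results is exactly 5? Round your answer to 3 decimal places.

0.003

There are 6^4 = 1296 equally likely outcomes.
The number of ordered 4-tuples from {1,…,6} summing to 5 is 4.
P(sum = 5) = 4/1296 = 1/324 ≈ 0.003.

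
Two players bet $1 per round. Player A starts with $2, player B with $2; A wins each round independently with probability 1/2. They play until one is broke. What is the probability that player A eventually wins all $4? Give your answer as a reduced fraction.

1/2

With a fair step, P(i) = ½P(i−1) + ½P(i+1) with P(0)=0, P(4)=1 has the linear solution P(i) = i/4.
P(2) = 2/4 = 1/2.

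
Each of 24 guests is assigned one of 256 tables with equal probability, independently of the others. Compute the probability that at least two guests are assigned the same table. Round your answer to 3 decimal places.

It's easier to compute the probability that all 24 are distinct.
P(all distinct) = 256/256 · 255/256 · ··· · 233/256 ≈ 0.329.
So the probability of at least one match is 1 − 0.329 = 0.671.

0.671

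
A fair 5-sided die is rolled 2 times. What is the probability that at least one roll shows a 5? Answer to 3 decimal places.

P(no roll shows a 5) = (4/5)^2 ≈ 0.640.
P(at least one) = 1 − 0.640 = 0.360.

0.360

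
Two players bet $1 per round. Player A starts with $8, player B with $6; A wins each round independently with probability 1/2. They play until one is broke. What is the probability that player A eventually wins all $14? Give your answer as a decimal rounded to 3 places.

0.571

With a fair step, P(i) = ½P(i−1) + ½P(i+1) with P(0)=0, P(14)=1 has the linear solution P(i) = i/14.
P(8) = 8/14 = 4/7 ≈ 0.571.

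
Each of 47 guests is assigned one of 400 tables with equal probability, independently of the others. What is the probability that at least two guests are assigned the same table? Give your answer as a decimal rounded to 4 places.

0.9400

It's easier to compute the probability that all 47 are distinct.
P(all distinct) = 400/400 · 399/400 · ··· · 354/400 ≈ 0.0600.
So the probability of at least one match is 1 − 0.0600 = 0.9400.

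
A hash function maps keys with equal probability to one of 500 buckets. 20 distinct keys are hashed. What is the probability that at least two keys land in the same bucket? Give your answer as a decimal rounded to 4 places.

0.3196

It's easier to compute the probability that all 20 are distinct.
P(all distinct) = 500/500 · 499/500 · ··· · 481/500 ≈ 0.6804.
So the probability of at least one match is 1 − 0.6804 = 0.3196.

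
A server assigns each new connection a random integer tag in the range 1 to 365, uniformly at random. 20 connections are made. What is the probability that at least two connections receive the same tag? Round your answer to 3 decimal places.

0.411

It's easier to compute the probability that all 20 are distinct.
P(all distinct) = 365/365 · 364/365 · ··· · 346/365 ≈ 0.589.
So the probability of at least one match is 1 − 0.589 = 0.411.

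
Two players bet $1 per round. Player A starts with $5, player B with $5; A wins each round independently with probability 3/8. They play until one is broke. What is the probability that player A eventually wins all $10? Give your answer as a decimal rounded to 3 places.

Let r = q/p = (5/8)/(3/8) = 5/3. The recurrence P(i) = p·P(i+1) + q·P(i−1) with P(0)=0, P(10)=1 gives P(i) = (1 − r^i)/(1 − r^10).
P(5) = (1 − (5/3)^5) / (1 − (5/3)^10) = 243/3368 ≈ 0.072.

0.072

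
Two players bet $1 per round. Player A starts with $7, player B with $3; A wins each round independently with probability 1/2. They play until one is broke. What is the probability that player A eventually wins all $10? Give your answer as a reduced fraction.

7/10

With a fair step, P(i) = ½P(i−1) + ½P(i+1) with P(0)=0, P(10)=1 has the linear solution P(i) = i/10.
P(7) = 7/10.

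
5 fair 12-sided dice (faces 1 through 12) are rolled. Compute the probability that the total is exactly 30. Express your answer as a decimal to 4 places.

There are 12^5 = 248832 equally likely outcomes.
The number of ordered 5-tuples from {1,…,12} summing to 30 is 11901.
P(sum = 30) = 11901/248832 = 3967/82944 ≈ 0.0478.

0.0478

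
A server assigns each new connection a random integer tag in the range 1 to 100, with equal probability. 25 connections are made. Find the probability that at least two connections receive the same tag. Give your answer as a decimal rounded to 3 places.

0.962

It's easier to compute the probability that all 25 are distinct.
P(all distinct) = 100/100 · 99/100 · ··· · 76/100 ≈ 0.038.
So the probability of at least one match is 1 − 0.038 = 0.962.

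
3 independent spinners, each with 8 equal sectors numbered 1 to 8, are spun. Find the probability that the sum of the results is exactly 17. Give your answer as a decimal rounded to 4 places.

There are 8^3 = 512 equally likely outcomes.
The number of ordered 3-tuples from {1,…,8} summing to 17 is 36.
P(sum = 17) = 36/512 = 9/128 ≈ 0.0703.

0.0703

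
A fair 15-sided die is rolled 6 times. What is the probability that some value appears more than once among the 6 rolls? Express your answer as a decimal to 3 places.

P(all 6 different) = 15/15 · 14/15 · ··· · 10/15 ≈ 0.316.
P(at least two equal) = 1 − 0.316 = 0.684.

0.684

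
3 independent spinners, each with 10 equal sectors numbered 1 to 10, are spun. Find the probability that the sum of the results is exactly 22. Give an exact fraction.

9/200

There are 10^3 = 1000 equally likely outcomes.
The number of ordered 3-tuples from {1,…,10} summing to 22 is 45.
P(sum = 22) = 45/1000 = 9/200.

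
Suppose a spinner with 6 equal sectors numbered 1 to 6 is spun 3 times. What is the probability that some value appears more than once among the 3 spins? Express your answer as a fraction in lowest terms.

P(all 3 different) = 6/6 · 5/6 · ··· · 4/6 = 5/9.
P(at least two equal) = 1 − 5/9 = 4/9.

4/9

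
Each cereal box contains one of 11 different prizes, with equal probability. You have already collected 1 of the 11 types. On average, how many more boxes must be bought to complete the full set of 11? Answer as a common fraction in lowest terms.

Starting from 1 distinct type, each trial gives a new one with probability (11−i)/11 when i types are held, so the wait for the next new type is 11/(11−i).
E = 11/10 + 11/9 + 11/8 + 11/7 + 11/6 + 11/5 + 11/4 + 11/3 + 11/2 + 11/1 = 81191/2520.

81191/2520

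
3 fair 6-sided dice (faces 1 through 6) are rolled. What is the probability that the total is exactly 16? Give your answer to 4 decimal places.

0.0278

There are 6^3 = 216 equally likely outcomes.
The number of ordered 3-tuples from {1,…,6} summing to 16 is 6.
P(sum = 16) = 6/216 = 1/36 ≈ 0.0278.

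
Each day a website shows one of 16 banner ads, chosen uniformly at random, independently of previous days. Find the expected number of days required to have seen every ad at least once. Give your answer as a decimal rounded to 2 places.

After i distinct types are collected, each trial gives a new one with probability (16−i)/16, so the expected wait for the next new type is 16/(16−i).
E = 16/16 + 16/15 + 16/14 + 16/13 + 16/12 + 16/11 + 16/10 + 16/9 + 16/8 + 16/7 + 16/6 + 16/5 + 16/4 + 16/3 + 16/2 + 16/1 = 2436559/45045 ≈ 54.09.

54.09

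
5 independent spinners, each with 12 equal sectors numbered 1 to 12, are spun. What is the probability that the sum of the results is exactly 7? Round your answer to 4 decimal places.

0.0001

There are 12^5 = 248832 equally likely outcomes.
The number of ordered 5-tuples from {1,…,12} summing to 7 is 15.
P(sum = 7) = 15/248832 = 5/82944 ≈ 0.0001.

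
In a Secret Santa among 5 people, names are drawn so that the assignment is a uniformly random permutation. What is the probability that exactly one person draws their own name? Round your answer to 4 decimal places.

Choose which one is fixed: C(5,1) = 5 ways.
The remaining 4 must have no fixed point: D(4) = 9.
P = 5·9/120 = 3/8 ≈ 0.3750.

0.3750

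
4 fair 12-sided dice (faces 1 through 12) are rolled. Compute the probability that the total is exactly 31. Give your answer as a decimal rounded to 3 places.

There are 12^4 = 20736 equally likely outcomes.
The number of ordered 4-tuples from {1,…,12} summing to 31 is 916.
P(sum = 31) = 916/20736 = 229/5184 ≈ 0.044.

0.044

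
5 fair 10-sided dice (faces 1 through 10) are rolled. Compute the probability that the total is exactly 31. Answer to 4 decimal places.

0.0528

There are 10^5 = 100000 equally likely outcomes.
The number of ordered 5-tuples from {1,…,10} summing to 31 is 5280.
P(sum = 31) = 5280/100000 = 33/625 ≈ 0.0528.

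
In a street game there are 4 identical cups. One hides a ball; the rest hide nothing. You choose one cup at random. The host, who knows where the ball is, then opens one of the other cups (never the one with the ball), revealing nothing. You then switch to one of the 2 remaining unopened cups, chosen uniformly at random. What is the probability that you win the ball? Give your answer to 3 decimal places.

0.375

Your original cup holds the ball with probability 1/4, so the other 3 collectively hold it with probability 3/4.
The host can always find an empty cup to open, so this doesn't change that 3/4; it is now spread over the 2 remaining unopened cups.
P(win by switching) = (3/4) · (1/2) = 3/8 ≈ 0.375.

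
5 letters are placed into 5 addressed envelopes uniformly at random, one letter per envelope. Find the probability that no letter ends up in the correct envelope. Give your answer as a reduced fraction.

This is the derangement probability: permutations of 5 with no fixed point.
D(5) = 5! · (1 − 1/1! + 1/2! − ··· + (−1)^5/5!) = 44.
P = 44/120 = 11/30.

11/30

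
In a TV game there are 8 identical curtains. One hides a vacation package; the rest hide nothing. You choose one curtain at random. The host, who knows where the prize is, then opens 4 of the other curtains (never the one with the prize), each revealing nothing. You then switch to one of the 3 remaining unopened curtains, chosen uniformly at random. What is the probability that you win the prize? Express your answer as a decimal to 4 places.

Your original curtain holds the prize with probability 1/8, so the other 7 collectively hold it with probability 7/8.
The host can always find 4 empty curtains to open, so the reveals don't change that 7/8; it is now spread over the 3 remaining unopened curtains.
P(win by switching) = (7/8) · (1/3) = 7/24 ≈ 0.2917.

0.2917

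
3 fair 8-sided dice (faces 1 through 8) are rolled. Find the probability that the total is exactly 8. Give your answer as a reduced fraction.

There are 8^3 = 512 equally likely outcomes.
The number of ordered 3-tuples from {1,…,8} summing to 8 is 21.
P(sum = 8) = 21/512.

21/512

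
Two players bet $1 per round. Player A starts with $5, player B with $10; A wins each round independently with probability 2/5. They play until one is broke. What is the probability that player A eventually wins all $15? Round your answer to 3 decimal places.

0.015

Let r = q/p = (3/5)/(2/5) = 3/2. The recurrence P(i) = p·P(i+1) + q·P(i−1) with P(0)=0, P(15)=1 gives P(i) = (1 − r^i)/(1 − r^15).
P(5) = (1 − (3/2)^5) / (1 − (3/2)^15) = 1024/67849 ≈ 0.015.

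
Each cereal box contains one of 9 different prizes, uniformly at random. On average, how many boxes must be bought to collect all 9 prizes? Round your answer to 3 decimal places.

25.461

After i distinct types are collected, each trial gives a new one with probability (9−i)/9, so the expected wait for the next new type is 9/(9−i).
E = 9/9 + 9/8 + 9/7 + 9/6 + 9/5 + 9/4 + 9/3 + 9/2 + 9/1 = 7129/280 ≈ 25.461.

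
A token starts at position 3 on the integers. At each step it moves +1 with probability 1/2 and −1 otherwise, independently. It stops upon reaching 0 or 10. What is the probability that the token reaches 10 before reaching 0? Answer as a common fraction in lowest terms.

3/10

With a fair step, P(i) = ½P(i−1) + ½P(i+1) with P(0)=0, P(10)=1 has the linear solution P(i) = i/10.
P(3) = 3/10.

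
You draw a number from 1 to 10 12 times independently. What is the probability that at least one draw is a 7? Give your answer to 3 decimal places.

0.718

P(no draw is a 7) = (9/10)^12 ≈ 0.282.
P(at least one) = 1 − 0.282 = 0.718.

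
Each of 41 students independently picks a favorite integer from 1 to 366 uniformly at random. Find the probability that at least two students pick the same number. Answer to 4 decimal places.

0.9025

It's easier to compute the probability that all 41 are distinct.
P(all distinct) = 366/366 · 365/366 · ··· · 326/366 ≈ 0.0975.
So the probability of at least one match is 1 − 0.0975 = 0.9025.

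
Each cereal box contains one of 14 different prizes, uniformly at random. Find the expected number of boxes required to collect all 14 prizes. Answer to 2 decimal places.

45.52

After i distinct types are collected, each trial gives a new one with probability (14−i)/14, so the expected wait for the next new type is 14/(14−i).
E = 14/14 + 14/13 + 14/12 + 14/11 + 14/10 + 14/9 + 14/8 + 14/7 + 14/6 + 14/5 + 14/4 + 14/3 + 14/2 + 14/1 = 1171733/25740 ≈ 45.52.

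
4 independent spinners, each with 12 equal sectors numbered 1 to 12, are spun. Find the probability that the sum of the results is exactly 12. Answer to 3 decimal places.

0.008

There are 12^4 = 20736 equally likely outcomes.
The number of ordered 4-tuples from {1,…,12} summing to 12 is 165.
P(sum = 12) = 165/20736 = 55/6912 ≈ 0.008.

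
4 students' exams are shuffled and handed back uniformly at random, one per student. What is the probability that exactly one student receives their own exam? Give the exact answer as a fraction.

Choose which one is fixed: C(4,1) = 4 ways.
The remaining 3 must have no fixed point: D(3) = 2.
P = 4·2/24 = 1/3.

1/3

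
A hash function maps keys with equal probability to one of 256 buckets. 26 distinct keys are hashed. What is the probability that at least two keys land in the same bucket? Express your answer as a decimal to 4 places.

0.7312

It's easier to compute the probability that all 26 are distinct.
P(all distinct) = 256/256 · 255/256 · ··· · 231/256 ≈ 0.2688.
So the probability of at least one match is 1 − 0.2688 = 0.7312.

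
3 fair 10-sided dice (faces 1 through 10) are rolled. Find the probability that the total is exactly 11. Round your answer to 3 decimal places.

There are 10^3 = 1000 equally likely outcomes.
The number of ordered 3-tuples from {1,…,10} summing to 11 is 45.
P(sum = 11) = 45/1000 = 9/200 ≈ 0.045.

0.045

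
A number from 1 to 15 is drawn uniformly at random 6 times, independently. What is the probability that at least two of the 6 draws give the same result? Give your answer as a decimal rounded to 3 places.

0.684

P(all 6 different) = 15/15 · 14/15 · ··· · 10/15 ≈ 0.316.
P(at least two equal) = 1 − 0.316 = 0.684.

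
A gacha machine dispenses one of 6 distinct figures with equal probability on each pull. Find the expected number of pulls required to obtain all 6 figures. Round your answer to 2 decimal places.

After i distinct types are collected, each trial gives a new one with probability (6−i)/6, so the expected wait for the next new type is 6/(6−i).
E = 6/6 + 6/5 + 6/4 + 6/3 + 6/2 + 6/1 = 147/10 ≈ 14.70.

14.70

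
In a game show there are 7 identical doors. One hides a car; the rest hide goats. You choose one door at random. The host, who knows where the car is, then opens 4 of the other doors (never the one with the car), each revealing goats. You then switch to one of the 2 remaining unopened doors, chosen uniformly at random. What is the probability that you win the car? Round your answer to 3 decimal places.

Your original door holds the car with probability 1/7, so the other 6 collectively hold it with probability 6/7.
The host can always find 4 empty doors to open, so the reveals don't change that 6/7; it is now spread over the 2 remaining unopened doors.
P(win by switching) = (6/7) · (1/2) = 3/7 ≈ 0.429.

0.429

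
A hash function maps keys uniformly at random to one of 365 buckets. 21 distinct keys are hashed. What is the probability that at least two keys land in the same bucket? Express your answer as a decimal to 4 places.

It's easier to compute the probability that all 21 are distinct.
P(all distinct) = 365/365 · 364/365 · ··· · 345/365 ≈ 0.5563.
So the probability of at least one match is 1 − 0.5563 = 0.4437.

0.4437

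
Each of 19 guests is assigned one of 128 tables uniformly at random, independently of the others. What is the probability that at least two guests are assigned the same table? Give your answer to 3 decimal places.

0.755

It's easier to compute the probability that all 19 are distinct.
P(all distinct) = 128/128 · 127/128 · ··· · 110/128 ≈ 0.245.
So the probability of at least one match is 1 − 0.245 = 0.755.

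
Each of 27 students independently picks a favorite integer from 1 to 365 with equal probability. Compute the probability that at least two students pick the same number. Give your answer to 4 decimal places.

0.6269

It's easier to compute the probability that all 27 are distinct.
P(all distinct) = 365/365 · 364/365 · ··· · 339/365 ≈ 0.3731.
So the probability of at least one match is 1 − 0.3731 = 0.6269.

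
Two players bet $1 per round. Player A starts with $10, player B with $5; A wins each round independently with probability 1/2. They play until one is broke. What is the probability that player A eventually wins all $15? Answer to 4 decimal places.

0.6667

With a fair step, P(i) = ½P(i−1) + ½P(i+1) with P(0)=0, P(15)=1 has the linear solution P(i) = i/15.
P(10) = 10/15 = 2/3 ≈ 0.6667.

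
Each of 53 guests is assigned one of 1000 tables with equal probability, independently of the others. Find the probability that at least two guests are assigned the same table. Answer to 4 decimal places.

0.7541

It's easier to compute the probability that all 53 are distinct.
P(all distinct) = 1000/1000 · 999/1000 · ··· · 948/1000 ≈ 0.2459.
So the probability of at least one match is 1 − 0.2459 = 0.7541.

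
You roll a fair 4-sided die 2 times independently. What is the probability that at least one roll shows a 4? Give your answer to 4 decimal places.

0.4375

P(no roll shows a 4) = (3/4)^2 ≈ 0.5625.
P(at least one) = 1 − 0.5625 = 0.4375.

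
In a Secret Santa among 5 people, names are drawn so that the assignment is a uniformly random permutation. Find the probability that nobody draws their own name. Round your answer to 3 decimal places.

0.367

This is the derangement probability: permutations of 5 with no fixed point.
D(5) = 5! · (1 − 1/1! + 1/2! − ··· + (−1)^5/5!) = 44.
P = 44/120 = 11/30 ≈ 0.367.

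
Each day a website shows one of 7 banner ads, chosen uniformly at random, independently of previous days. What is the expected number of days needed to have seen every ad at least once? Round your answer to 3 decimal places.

18.150

After i distinct types are collected, each trial gives a new one with probability (7−i)/7, so the expected wait for the next new type is 7/(7−i).
E = 7/7 + 7/6 + 7/5 + 7/4 + 7/3 + 7/2 + 7/1 = 363/20 ≈ 18.150.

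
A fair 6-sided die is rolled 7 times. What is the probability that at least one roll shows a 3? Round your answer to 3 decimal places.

P(no roll shows a 3) = (5/6)^7 ≈ 0.279.
P(at least one) = 1 − 0.279 = 0.721.

0.721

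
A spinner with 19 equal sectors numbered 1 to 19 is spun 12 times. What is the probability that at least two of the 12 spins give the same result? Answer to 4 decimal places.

P(all 12 different) = 19/19 · 18/19 · ··· · 8/19 ≈ 0.0109.
P(at least two equal) = 1 − 0.0109 = 0.9891.

0.9891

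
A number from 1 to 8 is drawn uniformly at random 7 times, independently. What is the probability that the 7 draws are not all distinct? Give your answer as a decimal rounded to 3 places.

P(all 7 different) = 8/8 · 7/8 · ··· · 2/8 ≈ 0.019.
P(at least two equal) = 1 − 0.019 = 0.981.

0.981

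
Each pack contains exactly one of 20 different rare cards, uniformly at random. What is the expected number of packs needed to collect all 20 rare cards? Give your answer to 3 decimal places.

After i distinct types are collected, each trial gives a new one with probability (20−i)/20, so the expected wait for the next new type is 20/(20−i).
E = 20/20 + 20/19 + 20/18 + 20/17 + 20/16 + 20/15 + 20/14 + 20/13 + 20/12 + 20/11 + 20/10 + 20/9 + 20/8 + 20/7 + 20/6 + 20/5 + 20/4 + 20/3 + 20/2 + 20/1 = 279175675/3879876 ≈ 71.955.

71.955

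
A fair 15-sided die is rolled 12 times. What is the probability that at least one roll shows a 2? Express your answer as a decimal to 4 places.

0.5630

P(no roll shows a 2) = (14/15)^12 ≈ 0.4370.
P(at least one) = 1 − 0.4370 = 0.5630.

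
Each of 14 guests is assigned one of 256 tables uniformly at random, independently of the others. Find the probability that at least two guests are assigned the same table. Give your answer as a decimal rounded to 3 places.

0.304

It's easier to compute the probability that all 14 are distinct.
P(all distinct) = 256/256 · 255/256 · ··· · 243/256 ≈ 0.696.
So the probability of at least one match is 1 − 0.696 = 0.304.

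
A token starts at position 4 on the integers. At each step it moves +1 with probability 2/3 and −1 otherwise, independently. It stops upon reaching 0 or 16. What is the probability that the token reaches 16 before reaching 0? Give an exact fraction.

4096/4369

Let r = q/p = (1/3)/(2/3) = 1/2. The recurrence P(i) = p·P(i+1) + q·P(i−1) with P(0)=0, P(16)=1 gives P(i) = (1 − r^i)/(1 − r^16).
P(4) = (1 − (1/2)^4) / (1 − (1/2)^16) = 4096/4369.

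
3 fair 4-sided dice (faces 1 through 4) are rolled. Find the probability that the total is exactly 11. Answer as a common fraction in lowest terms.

There are 4^3 = 64 equally likely outcomes.
The number of ordered 3-tuples from {1,…,4} summing to 11 is 3.
P(sum = 11) = 3/64.

3/64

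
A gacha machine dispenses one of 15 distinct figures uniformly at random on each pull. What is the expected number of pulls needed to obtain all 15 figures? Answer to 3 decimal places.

49.773

After i distinct types are collected, each trial gives a new one with probability (15−i)/15, so the expected wait for the next new type is 15/(15−i).
E = 15/15 + 15/14 + 15/13 + 15/12 + 15/11 + 15/10 + 15/9 + 15/8 + 15/7 + 15/6 + 15/5 + 15/4 + 15/3 + 15/2 + 15/1 = 1195757/24024 ≈ 49.773.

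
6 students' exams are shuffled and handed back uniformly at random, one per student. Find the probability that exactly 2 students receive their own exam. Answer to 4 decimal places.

Choose which 2 of the 6 are fixed: C(6,2) = 15 ways.
The remaining 4 must have no fixed point: D(4) = 9.
P = 15·9/720 = 3/16 ≈ 0.1875.

0.1875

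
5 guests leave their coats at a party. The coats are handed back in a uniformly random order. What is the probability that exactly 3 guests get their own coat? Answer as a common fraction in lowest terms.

Choose which 3 of the 5 are fixed: C(5,3) = 10 ways.
The remaining 2 must have no fixed point: D(2) = 1.
P = 10·1/120 = 1/12.

1/12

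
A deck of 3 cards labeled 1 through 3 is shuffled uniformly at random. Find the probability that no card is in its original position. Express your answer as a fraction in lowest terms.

This is the derangement probability: permutations of 3 with no fixed point.
D(3) = 3! · (1 − 1/1! + 1/2! − ··· + (−1)^3/3!) = 2.
P = 2/6 = 1/3.

1/3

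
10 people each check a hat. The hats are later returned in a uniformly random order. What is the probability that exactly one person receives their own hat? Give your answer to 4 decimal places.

Choose which one is fixed: C(10,1) = 10 ways.
The remaining 9 must have no fixed point: D(9) = 133496.
P = 10·133496/3628800 = 16687/45360 ≈ 0.3679.

0.3679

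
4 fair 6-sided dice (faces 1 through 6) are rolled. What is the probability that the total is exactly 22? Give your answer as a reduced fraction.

There are 6^4 = 1296 equally likely outcomes.
The number of ordered 4-tuples from {1,…,6} summing to 22 is 10.
P(sum = 22) = 10/1296 = 5/648.

5/648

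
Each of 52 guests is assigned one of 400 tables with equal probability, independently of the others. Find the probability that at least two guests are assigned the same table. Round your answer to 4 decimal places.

0.9688

It's easier to compute the probability that all 52 are distinct.
P(all distinct) = 400/400 · 399/400 · ··· · 349/400 ≈ 0.0312.
So the probability of at least one match is 1 − 0.0312 = 0.9688.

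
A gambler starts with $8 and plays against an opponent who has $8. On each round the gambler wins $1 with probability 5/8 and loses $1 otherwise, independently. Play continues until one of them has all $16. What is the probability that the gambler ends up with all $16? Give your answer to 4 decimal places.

0.9835

Let r = q/p = (3/8)/(5/8) = 3/5. The recurrence P(i) = p·P(i+1) + q·P(i−1) with P(0)=0, P(16)=1 gives P(i) = (1 − r^i)/(1 − r^16).
P(8) = (1 − (3/5)^8) / (1 − (3/5)^16) = 390625/397186 ≈ 0.9835.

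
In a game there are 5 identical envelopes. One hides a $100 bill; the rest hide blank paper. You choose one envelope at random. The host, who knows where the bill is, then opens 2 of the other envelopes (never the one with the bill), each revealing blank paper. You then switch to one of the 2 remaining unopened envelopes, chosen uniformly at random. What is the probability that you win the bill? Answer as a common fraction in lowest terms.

Your original envelope holds the bill with probability 1/5, so the other 4 collectively hold it with probability 4/5.
The host can always find 2 empty envelopes to open, so the reveals don't change that 4/5; it is now spread over the 2 remaining unopened envelopes.
P(win by switching) = (4/5) · (1/2) = 2/5.

2/5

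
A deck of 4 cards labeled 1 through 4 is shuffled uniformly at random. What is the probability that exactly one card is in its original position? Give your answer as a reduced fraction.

1/3

Choose which one is fixed: C(4,1) = 4 ways.
The remaining 3 must have no fixed point: D(3) = 2.
P = 4·2/24 = 1/3.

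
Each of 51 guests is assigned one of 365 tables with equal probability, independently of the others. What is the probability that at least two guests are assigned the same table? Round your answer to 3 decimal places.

0.974

It's easier to compute the probability that all 51 are distinct.
P(all distinct) = 365/365 · 364/365 · ··· · 315/365 ≈ 0.026.
So the probability of at least one match is 1 − 0.026 = 0.974.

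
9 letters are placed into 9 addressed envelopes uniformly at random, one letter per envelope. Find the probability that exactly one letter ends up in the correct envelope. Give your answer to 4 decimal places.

0.3679

Choose which one is fixed: C(9,1) = 9 ways.
The remaining 8 must have no fixed point: D(8) = 14833.
P = 9·14833/362880 = 2119/5760 ≈ 0.3679.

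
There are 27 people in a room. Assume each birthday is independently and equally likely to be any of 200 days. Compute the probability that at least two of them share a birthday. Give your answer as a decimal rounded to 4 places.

It's easier to compute the probability that all 27 are distinct.
P(all distinct) = 200/200 · 199/200 · ··· · 174/200 ≈ 0.1591.
So the probability of at least one match is 1 − 0.1591 = 0.8409.

0.8409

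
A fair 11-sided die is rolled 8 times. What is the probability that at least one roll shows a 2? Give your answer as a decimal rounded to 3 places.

0.533

P(no roll shows a 2) = (10/11)^8 ≈ 0.467.
P(at least one) = 1 − 0.467 = 0.533.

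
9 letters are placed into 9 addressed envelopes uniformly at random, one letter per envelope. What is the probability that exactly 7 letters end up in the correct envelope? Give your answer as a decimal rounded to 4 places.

0.0001

Choose which 7 of the 9 are fixed: C(9,7) = 36 ways.
The remaining 2 must have no fixed point: D(2) = 1.
P = 36·1/362880 = 1/10080 ≈ 0.0001.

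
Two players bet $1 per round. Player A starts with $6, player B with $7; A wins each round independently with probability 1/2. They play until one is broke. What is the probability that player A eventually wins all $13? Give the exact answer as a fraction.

6/13

With a fair step, P(i) = ½P(i−1) + ½P(i+1) with P(0)=0, P(13)=1 has the linear solution P(i) = i/13.
P(6) = 6/13.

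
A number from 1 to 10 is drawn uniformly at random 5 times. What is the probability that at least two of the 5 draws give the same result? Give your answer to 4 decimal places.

0.6976

P(all 5 different) = 10/10 · 9/10 · ··· · 6/10 ≈ 0.3024.
P(at least two equal) = 1 − 0.3024 = 0.6976.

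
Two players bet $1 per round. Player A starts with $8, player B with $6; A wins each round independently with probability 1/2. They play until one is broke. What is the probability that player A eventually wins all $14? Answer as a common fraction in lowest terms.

With a fair step, P(i) = ½P(i−1) + ½P(i+1) with P(0)=0, P(14)=1 has the linear solution P(i) = i/14.
P(8) = 8/14 = 4/7.

4/7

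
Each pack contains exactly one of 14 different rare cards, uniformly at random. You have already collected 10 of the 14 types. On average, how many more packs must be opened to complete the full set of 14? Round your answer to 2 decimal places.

Starting from 10 distinct types, each trial gives a new one with probability (14−i)/14 when i types are held, so the wait for the next new type is 14/(14−i).
E = 14/4 + 14/3 + 14/2 + 14/1 = 175/6 ≈ 29.17.

29.17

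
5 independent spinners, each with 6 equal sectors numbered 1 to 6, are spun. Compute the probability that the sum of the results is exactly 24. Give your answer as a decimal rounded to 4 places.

There are 6^5 = 7776 equally likely outcomes.
The number of ordered 5-tuples from {1,…,6} summing to 24 is 205.
P(sum = 24) = 205/7776 ≈ 0.0264.

0.0264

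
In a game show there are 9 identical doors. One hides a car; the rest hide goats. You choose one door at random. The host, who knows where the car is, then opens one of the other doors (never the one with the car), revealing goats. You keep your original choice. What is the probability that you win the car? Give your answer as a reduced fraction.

The host can always open an empty door regardless of your choice, so this gives no information about your original door.
P(win by staying) = 1/9.

1/9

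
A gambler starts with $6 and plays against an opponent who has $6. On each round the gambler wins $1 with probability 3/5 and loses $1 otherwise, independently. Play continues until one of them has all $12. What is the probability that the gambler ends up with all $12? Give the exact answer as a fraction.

729/793

Let r = q/p = (2/5)/(3/5) = 2/3. The recurrence P(i) = p·P(i+1) + q·P(i−1) with P(0)=0, P(12)=1 gives P(i) = (1 − r^i)/(1 − r^12).
P(6) = (1 − (2/3)^6) / (1 − (2/3)^12) = 729/793.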